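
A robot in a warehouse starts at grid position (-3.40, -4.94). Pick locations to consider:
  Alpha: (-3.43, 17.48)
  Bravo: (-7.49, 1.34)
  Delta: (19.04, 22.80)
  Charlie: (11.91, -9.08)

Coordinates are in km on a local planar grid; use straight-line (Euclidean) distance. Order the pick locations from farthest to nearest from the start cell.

Delta, Alpha, Charlie, Bravo

Distance from the start cell at (-3.40, -4.94) to each:
Delta (19.04, 22.80): 35.7 km
Alpha (-3.43, 17.48): 22.4 km
Charlie (11.91, -9.08): 15.9 km
Bravo (-7.49, 1.34): 7.5 km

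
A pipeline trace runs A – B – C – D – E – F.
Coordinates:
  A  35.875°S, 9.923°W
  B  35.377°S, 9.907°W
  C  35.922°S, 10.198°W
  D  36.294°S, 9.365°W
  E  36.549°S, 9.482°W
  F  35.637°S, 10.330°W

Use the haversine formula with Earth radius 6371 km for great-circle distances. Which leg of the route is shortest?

Leg distances:
A→B: 55.4 km
B→C: 66.1 km
C→D: 85.5 km
D→E: 30.2 km
E→F: 126.8 km
The shortest leg is D–E at 30.2 km.

D–E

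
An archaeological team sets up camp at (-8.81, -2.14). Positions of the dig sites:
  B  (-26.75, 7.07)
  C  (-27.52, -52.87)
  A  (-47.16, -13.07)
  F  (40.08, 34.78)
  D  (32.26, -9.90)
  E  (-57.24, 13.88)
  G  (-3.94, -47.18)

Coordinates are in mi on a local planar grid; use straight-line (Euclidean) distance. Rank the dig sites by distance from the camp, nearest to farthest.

B, A, D, G, E, C, F

Computing each straight-line distance from (-8.81, -2.14):
B (-26.75, 7.07): 20.2 mi
A (-47.16, -13.07): 39.9 mi
D (32.26, -9.90): 41.8 mi
G (-3.94, -47.18): 45.3 mi
E (-57.24, 13.88): 51.0 mi
C (-27.52, -52.87): 54.1 mi
F (40.08, 34.78): 61.3 mi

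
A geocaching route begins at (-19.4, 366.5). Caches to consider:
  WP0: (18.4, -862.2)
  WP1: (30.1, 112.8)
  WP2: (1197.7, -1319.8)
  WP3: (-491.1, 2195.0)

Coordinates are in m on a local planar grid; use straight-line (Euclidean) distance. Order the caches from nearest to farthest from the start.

Computing each straight-line distance from (-19.4, 366.5):
WP1 (30.1, 112.8): 258.5 m
WP0 (18.4, -862.2): 1229.3 m
WP3 (-491.1, 2195.0): 1888.4 m
WP2 (1197.7, -1319.8): 2079.6 m

WP1, WP0, WP3, WP2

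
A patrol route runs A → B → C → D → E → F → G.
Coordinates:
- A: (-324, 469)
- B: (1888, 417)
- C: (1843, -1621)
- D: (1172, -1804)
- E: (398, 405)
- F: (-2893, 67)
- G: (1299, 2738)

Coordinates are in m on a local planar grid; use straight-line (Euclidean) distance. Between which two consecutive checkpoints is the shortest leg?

Leg distances:
A→B: 2212.6 m
B→C: 2038.5 m
C→D: 695.5 m
D→E: 2340.7 m
E→F: 3308.3 m
F→G: 4970.6 m
The shortest leg is C–D at 695.5 m.

C–D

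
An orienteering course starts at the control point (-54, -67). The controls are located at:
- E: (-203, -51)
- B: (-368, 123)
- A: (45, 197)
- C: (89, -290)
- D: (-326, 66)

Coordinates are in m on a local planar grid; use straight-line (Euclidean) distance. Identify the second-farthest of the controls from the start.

D

Distance to each, sorted:
B: 367.0 m
D: 302.8 m
A: 282.0 m
C: 264.9 m
E: 149.9 m
The second-farthest is D at 302.8 m.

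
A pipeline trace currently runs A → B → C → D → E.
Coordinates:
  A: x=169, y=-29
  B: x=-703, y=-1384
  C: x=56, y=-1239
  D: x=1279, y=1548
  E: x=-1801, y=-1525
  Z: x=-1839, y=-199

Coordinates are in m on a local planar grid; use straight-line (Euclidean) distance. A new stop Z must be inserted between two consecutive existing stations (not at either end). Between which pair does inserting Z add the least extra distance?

Added distance for inserting Z between each consecutive pair:
A–B: 2045.4 m
B–C: 3030.5 m
C–D: 2692.2 m
D–E: 549.8 m
Smallest added distance is 549.8 m, inserting between D and E.

between D and E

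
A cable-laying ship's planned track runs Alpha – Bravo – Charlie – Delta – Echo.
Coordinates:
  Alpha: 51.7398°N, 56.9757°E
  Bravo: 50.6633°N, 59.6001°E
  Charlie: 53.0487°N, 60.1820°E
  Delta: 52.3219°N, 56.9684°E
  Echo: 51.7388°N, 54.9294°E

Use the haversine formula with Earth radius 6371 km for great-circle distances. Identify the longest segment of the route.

Bravo–Charlie

Leg distances:
Alpha→Bravo: 218.5 km
Bravo→Charlie: 268.2 km
Charlie→Delta: 231.2 km
Delta→Echo: 153.8 km
The longest leg is Bravo–Charlie at 268.2 km.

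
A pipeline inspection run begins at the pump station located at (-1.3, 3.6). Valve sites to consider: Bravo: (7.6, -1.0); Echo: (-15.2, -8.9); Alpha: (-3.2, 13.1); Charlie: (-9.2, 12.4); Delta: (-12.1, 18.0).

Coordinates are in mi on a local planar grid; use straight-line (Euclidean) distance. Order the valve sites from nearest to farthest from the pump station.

Alpha, Bravo, Charlie, Delta, Echo

Distances from the pump station:
Alpha (-3.2, 13.1): 9.7 mi
Bravo (7.6, -1.0): 10.0 mi
Charlie (-9.2, 12.4): 11.8 mi
Delta (-12.1, 18.0): 18.0 mi
Echo (-15.2, -8.9): 18.7 mi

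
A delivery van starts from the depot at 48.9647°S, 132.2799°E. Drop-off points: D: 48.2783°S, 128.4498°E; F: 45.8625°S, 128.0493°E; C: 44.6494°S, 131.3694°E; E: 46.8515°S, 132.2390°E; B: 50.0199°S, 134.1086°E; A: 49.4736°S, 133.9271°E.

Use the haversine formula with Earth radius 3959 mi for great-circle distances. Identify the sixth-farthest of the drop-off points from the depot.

Distance to each, sorted:
C: 301.3 mi
F: 291.6 mi
D: 181.2 mi
E: 146.0 mi
B: 109.8 mi
A: 82.2 mi
The sixth-farthest is A at 82.2 mi.

A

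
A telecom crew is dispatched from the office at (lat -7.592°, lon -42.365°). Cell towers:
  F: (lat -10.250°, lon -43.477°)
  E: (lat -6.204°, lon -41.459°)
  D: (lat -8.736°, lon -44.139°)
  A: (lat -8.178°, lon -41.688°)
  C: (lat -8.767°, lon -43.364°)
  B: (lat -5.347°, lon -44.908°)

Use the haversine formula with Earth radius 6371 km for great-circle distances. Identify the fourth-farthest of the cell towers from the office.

E

Distances from the office ((lat -7.592°, lon -42.365°)):
B: 375.8 km
F: 319.8 km
D: 233.0 km
E: 183.9 km
C: 170.8 km
A: 99.0 km
The fourth-farthest is E at 183.9 km.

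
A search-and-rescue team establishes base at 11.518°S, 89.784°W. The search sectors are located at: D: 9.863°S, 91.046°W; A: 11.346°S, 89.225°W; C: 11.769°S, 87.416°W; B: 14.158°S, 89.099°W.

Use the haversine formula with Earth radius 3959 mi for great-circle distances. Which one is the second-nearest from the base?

Distance to each, sorted:
A: 39.7 mi
D: 142.9 mi
C: 161.2 mi
B: 188.2 mi
The second-nearest is D at 142.9 mi.

D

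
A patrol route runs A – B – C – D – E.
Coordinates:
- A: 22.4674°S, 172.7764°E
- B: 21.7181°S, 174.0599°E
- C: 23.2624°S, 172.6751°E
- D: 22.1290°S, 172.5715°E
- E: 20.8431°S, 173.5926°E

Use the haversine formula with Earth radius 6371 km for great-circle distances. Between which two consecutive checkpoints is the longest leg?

Leg distances:
A→B: 156.3 km
B→C: 223.0 km
C→D: 126.5 km
D→E: 177.8 km
The longest leg is B–C at 223.0 km.

B–C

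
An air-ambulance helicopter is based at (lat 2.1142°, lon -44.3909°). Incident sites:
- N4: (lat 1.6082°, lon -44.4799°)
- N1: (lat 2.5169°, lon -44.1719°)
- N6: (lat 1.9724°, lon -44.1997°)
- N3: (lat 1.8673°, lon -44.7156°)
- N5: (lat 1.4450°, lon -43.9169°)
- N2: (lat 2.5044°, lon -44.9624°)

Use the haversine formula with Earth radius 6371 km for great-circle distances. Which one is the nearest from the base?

Distances from the base ((lat 2.1142°, lon -44.3909°)):
N6: 26.5 km
N3: 45.3 km
N1: 51.0 km
N4: 57.1 km
N2: 76.9 km
N5: 91.2 km
The nearest is N6 at 26.5 km.

N6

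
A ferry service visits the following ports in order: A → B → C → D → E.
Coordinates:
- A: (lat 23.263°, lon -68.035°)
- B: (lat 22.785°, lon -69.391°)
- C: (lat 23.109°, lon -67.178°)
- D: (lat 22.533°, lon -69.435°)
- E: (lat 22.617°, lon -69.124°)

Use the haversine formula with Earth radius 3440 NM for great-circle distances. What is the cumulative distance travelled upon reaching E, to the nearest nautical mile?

Leg distances:
A→B: 80.2 NM  (cumulative 80.2 NM)
B→C: 123.9 NM  (cumulative 204.1 NM)
C→D: 129.6 NM  (cumulative 333.7 NM)
D→E: 18.0 NM  (cumulative 351.7 NM)
Cumulative distance at E ≈ 352 NM.

352 NM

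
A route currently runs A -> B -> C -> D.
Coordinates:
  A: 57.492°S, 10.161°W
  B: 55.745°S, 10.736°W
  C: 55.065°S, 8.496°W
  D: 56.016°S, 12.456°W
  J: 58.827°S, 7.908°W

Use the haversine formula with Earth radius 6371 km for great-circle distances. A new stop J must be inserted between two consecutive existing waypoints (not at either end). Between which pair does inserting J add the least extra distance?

Added distance for inserting J between each consecutive pair:
A–B: 383.8 km
B–C: 641.9 km
C–D: 563.6 km
Smallest added distance is 383.8 km, inserting between A and B.

between A and B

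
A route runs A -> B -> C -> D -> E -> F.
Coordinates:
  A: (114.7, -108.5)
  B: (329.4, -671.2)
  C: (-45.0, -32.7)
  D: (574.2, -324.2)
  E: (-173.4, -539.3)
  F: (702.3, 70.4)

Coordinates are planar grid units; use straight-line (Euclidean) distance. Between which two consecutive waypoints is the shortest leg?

Leg distances:
A→B: 602.3
B→C: 740.2
C→D: 684.4
D→E: 777.9
E→F: 1067.0
The shortest leg is A–B at 602.3.

A–B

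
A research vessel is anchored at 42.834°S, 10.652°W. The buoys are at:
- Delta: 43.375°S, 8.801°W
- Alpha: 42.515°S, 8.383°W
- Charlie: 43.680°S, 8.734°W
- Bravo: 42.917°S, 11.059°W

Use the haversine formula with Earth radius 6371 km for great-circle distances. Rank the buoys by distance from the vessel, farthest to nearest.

Alpha, Charlie, Delta, Bravo

Computing each great-circle distance from 42.834°S, 10.652°W:
Alpha 42.515°S, 8.383°W: 188.9 km
Charlie 43.680°S, 8.734°W: 181.6 km
Delta 43.375°S, 8.801°W: 161.9 km
Bravo 42.917°S, 11.059°W: 34.4 km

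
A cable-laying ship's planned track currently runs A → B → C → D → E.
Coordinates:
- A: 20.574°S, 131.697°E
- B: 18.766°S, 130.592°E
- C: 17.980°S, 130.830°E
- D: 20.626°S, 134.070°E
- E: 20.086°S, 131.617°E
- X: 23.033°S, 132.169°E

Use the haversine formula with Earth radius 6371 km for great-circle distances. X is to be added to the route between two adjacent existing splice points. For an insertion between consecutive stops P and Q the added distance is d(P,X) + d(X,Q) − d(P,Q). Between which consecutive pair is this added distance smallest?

Added distance for inserting X between each consecutive pair:
A–B: 547.7 km
B–C: 989.9 km
C–D: 461.1 km
D–E: 401.8 km
Smallest added distance is 401.8 km, inserting between D and E.

between D and E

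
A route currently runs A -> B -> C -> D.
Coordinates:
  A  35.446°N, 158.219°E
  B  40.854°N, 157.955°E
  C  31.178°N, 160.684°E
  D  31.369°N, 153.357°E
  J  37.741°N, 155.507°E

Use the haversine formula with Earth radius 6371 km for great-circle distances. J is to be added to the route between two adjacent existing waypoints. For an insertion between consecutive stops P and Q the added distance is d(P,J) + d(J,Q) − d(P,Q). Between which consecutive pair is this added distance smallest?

between A and B

Added distance for inserting J between each consecutive pair:
A–B: 155.1 km
B–C: 171.9 km
C–D: 909.0 km
Smallest added distance is 155.1 km, inserting between A and B.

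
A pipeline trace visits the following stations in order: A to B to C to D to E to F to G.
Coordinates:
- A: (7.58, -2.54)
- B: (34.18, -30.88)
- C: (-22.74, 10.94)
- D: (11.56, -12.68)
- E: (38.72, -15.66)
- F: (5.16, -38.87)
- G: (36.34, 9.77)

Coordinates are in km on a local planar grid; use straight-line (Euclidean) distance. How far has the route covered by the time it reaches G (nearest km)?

Leg distances:
A→B: 38.9 km  (cumulative 38.9 km)
B→C: 70.6 km  (cumulative 109.5 km)
C→D: 41.6 km  (cumulative 151.1 km)
D→E: 27.3 km  (cumulative 178.5 km)
E→F: 40.8 km  (cumulative 219.3 km)
F→G: 57.8 km  (cumulative 277.0 km)
Cumulative distance at G ≈ 277 km.

277 km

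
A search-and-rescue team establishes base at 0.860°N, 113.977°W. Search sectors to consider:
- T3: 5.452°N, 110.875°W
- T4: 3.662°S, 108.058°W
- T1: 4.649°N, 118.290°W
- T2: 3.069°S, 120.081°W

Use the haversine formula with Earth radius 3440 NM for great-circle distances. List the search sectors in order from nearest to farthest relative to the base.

Distances from the base:
T3 5.452°N, 110.875°W: 332.5 NM
T1 4.649°N, 118.290°W: 344.4 NM
T2 3.069°S, 120.081°W: 435.7 NM
T4 3.662°S, 108.058°W: 447.1 NM

T3, T1, T2, T4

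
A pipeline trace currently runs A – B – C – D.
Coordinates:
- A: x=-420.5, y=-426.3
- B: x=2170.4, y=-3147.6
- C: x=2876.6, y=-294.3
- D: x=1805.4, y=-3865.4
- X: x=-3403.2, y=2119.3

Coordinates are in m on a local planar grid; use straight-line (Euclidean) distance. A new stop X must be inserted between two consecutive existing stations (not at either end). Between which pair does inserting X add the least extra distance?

Added distance for inserting X between each consecutive pair:
A–B: 7832.3 m
B–C: 11456.7 m
C–D: 10933.2 m
Smallest added distance is 7832.3 m, inserting between A and B.

between A and B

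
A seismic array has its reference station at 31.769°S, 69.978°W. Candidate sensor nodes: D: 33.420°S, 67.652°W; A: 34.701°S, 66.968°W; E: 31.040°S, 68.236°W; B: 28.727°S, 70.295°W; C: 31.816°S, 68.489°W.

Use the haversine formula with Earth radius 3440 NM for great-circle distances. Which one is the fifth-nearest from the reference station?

Distances from the reference station (31.769°S, 69.978°W):
C: 76.0 NM
E: 99.4 NM
D: 153.8 NM
B: 183.4 NM
A: 232.0 NM
The fifth-nearest is A at 232.0 NM.

A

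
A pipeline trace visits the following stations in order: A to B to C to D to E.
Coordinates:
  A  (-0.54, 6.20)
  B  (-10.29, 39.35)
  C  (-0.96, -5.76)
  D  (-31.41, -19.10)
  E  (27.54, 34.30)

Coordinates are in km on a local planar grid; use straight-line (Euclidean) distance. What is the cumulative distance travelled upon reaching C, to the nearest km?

Leg distances:
A→B: 34.6 km  (cumulative 34.6 km)
B→C: 46.1 km  (cumulative 80.6 km)
Cumulative distance at C ≈ 81 km.

81 km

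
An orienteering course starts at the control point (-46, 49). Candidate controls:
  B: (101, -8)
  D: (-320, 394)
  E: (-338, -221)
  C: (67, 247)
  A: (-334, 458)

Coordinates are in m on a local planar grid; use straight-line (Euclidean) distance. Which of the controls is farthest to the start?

Distance to each, sorted:
A: 500.2 m
D: 440.6 m
E: 397.7 m
C: 228.0 m
B: 157.7 m
The farthest is A at 500.2 m.

A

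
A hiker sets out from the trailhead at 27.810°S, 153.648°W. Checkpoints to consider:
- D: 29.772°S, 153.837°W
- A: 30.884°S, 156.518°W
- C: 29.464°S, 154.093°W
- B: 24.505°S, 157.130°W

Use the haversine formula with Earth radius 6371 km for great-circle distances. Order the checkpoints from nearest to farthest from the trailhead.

Distances from the trailhead:
C 29.464°S, 154.093°W: 189.0 km
D 29.772°S, 153.837°W: 218.9 km
A 30.884°S, 156.518°W: 440.7 km
B 24.505°S, 157.130°W: 505.7 km

C, D, A, B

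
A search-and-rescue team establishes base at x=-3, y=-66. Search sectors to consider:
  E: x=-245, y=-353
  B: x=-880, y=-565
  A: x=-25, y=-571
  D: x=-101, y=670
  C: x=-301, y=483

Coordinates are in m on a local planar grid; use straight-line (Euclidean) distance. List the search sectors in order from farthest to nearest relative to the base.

B, D, C, A, E

Distances from the base:
B x=-880, y=-565: 1009.0 m
D x=-101, y=670: 742.5 m
C x=-301, y=483: 624.7 m
A x=-25, y=-571: 505.5 m
E x=-245, y=-353: 375.4 m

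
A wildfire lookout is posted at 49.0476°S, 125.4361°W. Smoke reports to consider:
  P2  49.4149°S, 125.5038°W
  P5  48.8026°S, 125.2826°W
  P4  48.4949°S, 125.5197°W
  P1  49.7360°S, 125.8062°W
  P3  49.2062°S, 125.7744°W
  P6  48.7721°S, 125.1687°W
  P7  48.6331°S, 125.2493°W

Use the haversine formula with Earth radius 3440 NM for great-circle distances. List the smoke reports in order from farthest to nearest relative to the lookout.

P1, P4, P7, P2, P6, P3, P5

Computing each great-circle distance from 49.0476°S, 125.4361°W:
P1 49.7360°S, 125.8062°W: 43.8 NM
P4 48.4949°S, 125.5197°W: 33.3 NM
P7 48.6331°S, 125.2493°W: 26.0 NM
P2 49.4149°S, 125.5038°W: 22.2 NM
P6 48.7721°S, 125.1687°W: 19.6 NM
P3 49.2062°S, 125.7744°W: 16.4 NM
P5 48.8026°S, 125.2826°W: 15.9 NM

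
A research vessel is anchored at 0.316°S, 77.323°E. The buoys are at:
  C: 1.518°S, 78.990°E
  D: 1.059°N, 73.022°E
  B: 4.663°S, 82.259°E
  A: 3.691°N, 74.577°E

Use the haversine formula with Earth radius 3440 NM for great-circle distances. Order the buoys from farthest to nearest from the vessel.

Distance from the vessel at 0.316°S, 77.323°E to each:
B 4.663°S, 82.259°E: 394.6 NM
A 3.691°N, 74.577°E: 291.6 NM
D 1.059°N, 73.022°E: 271.1 NM
C 1.518°S, 78.990°E: 123.4 NM

B, A, D, C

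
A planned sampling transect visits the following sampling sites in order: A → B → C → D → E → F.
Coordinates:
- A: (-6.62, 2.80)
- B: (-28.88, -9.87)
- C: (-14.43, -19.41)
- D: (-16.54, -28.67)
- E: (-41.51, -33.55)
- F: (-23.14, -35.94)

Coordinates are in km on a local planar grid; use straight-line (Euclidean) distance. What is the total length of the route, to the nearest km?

96 km

Leg distances:
A→B: 25.6 km  (cumulative 25.6 km)
B→C: 17.3 km  (cumulative 42.9 km)
C→D: 9.5 km  (cumulative 52.4 km)
D→E: 25.4 km  (cumulative 77.9 km)
E→F: 18.5 km  (cumulative 96.4 km)
Total route length ≈ 96 km.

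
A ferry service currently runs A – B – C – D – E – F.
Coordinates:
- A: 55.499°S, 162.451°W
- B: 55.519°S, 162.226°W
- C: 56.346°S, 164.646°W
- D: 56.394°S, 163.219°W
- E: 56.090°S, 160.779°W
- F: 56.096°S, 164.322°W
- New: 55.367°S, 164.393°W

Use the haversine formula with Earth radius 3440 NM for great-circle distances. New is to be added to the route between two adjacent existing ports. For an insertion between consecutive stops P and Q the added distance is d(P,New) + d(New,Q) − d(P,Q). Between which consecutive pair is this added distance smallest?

Added distance for inserting New between each consecutive pair:
A–B: 133.2 NM
B–C: 38.4 NM
C–D: 85.1 NM
D–E: 119.5 NM
E–F: 54.8 NM
Smallest added distance is 38.4 NM, inserting between B and C.

between B and C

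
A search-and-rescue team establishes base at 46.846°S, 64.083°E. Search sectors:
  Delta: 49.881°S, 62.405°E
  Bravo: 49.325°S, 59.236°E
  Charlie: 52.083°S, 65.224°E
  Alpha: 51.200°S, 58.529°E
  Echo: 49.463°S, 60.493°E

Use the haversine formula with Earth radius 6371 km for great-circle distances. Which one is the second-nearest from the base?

Distances from the base (46.846°S, 64.083°E):
Delta: 359.5 km
Echo: 394.4 km
Bravo: 453.3 km
Charlie: 588.1 km
Alpha: 630.8 km
The second-nearest is Echo at 394.4 km.

Echo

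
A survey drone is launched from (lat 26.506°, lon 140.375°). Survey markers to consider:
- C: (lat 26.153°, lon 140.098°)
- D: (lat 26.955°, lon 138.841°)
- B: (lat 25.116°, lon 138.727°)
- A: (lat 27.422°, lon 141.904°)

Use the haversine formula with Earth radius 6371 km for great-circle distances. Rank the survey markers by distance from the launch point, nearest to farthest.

Computing each great-circle distance from (lat 26.506°, lon 140.375°):
C (lat 26.153°, lon 140.098°): 48.0 km
D (lat 26.955°, lon 138.841°): 160.3 km
A (lat 27.422°, lon 141.904°): 182.6 km
B (lat 25.116°, lon 138.727°): 226.1 km

C, D, A, B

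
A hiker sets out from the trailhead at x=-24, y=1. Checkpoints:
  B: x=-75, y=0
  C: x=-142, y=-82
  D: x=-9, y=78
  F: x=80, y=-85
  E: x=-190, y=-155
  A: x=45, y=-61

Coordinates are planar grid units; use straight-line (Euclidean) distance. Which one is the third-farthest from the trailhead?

F

Distance to each, sorted:
E: 227.8
C: 144.3
F: 135.0
A: 92.8
D: 78.4
B: 51.0
The third-farthest is F at 135.0.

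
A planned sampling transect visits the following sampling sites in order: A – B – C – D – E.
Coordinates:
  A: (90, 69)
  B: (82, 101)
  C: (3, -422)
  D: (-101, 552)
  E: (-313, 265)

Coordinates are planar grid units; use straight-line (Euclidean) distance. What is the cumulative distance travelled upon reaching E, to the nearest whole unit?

Leg distances:
A→B: 33.0  (cumulative 33.0)
B→C: 528.9  (cumulative 561.9)
C→D: 979.5  (cumulative 1541.5)
D→E: 356.8  (cumulative 1898.3)
Cumulative distance at E ≈ 1898.

1898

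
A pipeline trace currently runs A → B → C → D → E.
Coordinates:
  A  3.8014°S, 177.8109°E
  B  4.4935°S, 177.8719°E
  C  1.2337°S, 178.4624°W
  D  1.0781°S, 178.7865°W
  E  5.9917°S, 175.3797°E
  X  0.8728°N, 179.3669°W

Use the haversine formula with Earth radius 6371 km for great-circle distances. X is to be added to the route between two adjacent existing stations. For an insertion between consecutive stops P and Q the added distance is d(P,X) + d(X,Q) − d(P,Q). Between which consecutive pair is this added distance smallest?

between D and E

Added distance for inserting X between each consecutive pair:
A–B: 1200.7 km
B–C: 380.8 km
C–D: 441.3 km
D–E: 339.9 km
Smallest added distance is 339.9 km, inserting between D and E.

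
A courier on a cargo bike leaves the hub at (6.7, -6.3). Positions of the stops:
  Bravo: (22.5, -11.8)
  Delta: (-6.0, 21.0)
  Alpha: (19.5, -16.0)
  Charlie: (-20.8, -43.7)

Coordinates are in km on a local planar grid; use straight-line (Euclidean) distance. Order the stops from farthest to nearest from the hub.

Charlie, Delta, Bravo, Alpha

Computing each straight-line distance from (6.7, -6.3):
Charlie (-20.8, -43.7): 46.4 km
Delta (-6.0, 21.0): 30.1 km
Bravo (22.5, -11.8): 16.7 km
Alpha (19.5, -16.0): 16.1 km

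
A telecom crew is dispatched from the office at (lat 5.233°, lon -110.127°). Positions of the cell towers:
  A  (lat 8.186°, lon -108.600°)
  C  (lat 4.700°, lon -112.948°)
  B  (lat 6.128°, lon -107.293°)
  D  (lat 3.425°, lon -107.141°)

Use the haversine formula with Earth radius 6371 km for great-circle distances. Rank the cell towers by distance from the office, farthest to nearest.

Distance from the office at (lat 5.233°, lon -110.127°) to each:
D (lat 3.425°, lon -107.141°): 387.3 km
A (lat 8.186°, lon -108.600°): 369.1 km
B (lat 6.128°, lon -107.293°): 329.0 km
C (lat 4.700°, lon -112.948°): 318.1 km

D, A, B, C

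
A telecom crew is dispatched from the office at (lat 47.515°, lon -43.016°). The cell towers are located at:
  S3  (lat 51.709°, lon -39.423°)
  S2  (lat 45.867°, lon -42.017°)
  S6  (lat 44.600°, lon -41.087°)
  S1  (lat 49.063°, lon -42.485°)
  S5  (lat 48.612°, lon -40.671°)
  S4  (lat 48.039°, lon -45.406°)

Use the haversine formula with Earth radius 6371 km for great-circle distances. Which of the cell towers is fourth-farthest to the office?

S2

Distance to each, sorted:
S3: 533.2 km
S6: 356.6 km
S5: 212.7 km
S2: 198.5 km
S4: 187.8 km
S1: 176.6 km
The fourth-farthest is S2 at 198.5 km.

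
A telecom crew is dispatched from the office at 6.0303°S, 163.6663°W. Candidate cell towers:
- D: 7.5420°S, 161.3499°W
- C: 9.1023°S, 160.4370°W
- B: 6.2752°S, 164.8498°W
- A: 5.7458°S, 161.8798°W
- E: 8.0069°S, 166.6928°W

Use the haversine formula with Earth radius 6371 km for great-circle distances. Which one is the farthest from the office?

Distances from the office (6.0303°S, 163.6663°W):
C: 493.3 km
E: 399.8 km
D: 306.1 km
A: 200.1 km
B: 133.6 km
The farthest is C at 493.3 km.

C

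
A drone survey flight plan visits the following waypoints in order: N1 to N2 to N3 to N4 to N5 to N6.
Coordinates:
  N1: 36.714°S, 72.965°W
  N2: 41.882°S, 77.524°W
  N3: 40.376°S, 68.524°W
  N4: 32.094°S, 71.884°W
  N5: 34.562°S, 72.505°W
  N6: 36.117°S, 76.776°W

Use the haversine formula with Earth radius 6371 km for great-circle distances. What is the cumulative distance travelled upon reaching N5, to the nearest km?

Leg distances:
N1→N2: 695.5 km  (cumulative 695.5 km)
N2→N3: 771.8 km  (cumulative 1467.3 km)
N3→N4: 968.8 km  (cumulative 2436.1 km)
N4→N5: 280.4 km  (cumulative 2716.5 km)
Cumulative distance at N5 ≈ 2717 km.

2717 km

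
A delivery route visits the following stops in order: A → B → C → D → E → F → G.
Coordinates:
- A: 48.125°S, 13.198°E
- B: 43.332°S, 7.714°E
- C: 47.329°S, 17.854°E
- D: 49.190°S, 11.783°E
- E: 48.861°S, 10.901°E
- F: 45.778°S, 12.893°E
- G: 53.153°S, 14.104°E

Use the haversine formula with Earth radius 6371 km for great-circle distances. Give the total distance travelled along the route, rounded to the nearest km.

Leg distances:
A→B: 681.7 km  (cumulative 681.7 km)
B→C: 907.7 km  (cumulative 1589.4 km)
C→D: 494.6 km  (cumulative 2084.0 km)
D→E: 74.0 km  (cumulative 2158.0 km)
E→F: 374.2 km  (cumulative 2532.2 km)
F→G: 824.7 km  (cumulative 3356.9 km)
Total route length ≈ 3357 km.

3357 km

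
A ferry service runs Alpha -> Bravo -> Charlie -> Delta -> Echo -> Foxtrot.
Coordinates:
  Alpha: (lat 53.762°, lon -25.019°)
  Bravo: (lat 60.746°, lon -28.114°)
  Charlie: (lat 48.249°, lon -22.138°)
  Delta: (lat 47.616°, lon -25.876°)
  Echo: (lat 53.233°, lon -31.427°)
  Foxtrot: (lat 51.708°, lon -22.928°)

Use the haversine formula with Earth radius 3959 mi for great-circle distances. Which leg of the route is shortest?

Charlie–Delta

Leg distances:
Alpha→Bravo: 496.1 mi
Bravo→Charlie: 895.3 mi
Charlie→Delta: 178.5 mi
Delta→Echo: 458.3 mi
Echo→Foxtrot: 372.7 mi
The shortest leg is Charlie–Delta at 178.5 mi.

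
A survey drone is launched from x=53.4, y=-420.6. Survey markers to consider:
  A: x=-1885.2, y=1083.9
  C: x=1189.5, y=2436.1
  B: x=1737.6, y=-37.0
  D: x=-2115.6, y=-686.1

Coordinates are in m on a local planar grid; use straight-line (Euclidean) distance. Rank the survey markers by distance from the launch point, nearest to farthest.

Computing each straight-line distance from x=53.4, y=-420.6:
B x=1737.6, y=-37.0: 1727.3 m
D x=-2115.6, y=-686.1: 2185.2 m
A x=-1885.2, y=1083.9: 2453.9 m
C x=1189.5, y=2436.1: 3074.3 m

B, D, A, C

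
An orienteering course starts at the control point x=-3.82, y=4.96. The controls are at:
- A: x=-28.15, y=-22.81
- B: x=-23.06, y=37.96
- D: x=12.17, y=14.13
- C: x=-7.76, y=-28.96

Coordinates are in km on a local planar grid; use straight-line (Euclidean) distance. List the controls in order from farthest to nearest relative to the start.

Distance from the start at x=-3.82, y=4.96 to each:
B x=-23.06, y=37.96: 38.2 km
A x=-28.15, y=-22.81: 36.9 km
C x=-7.76, y=-28.96: 34.1 km
D x=12.17, y=14.13: 18.4 km

B, A, C, D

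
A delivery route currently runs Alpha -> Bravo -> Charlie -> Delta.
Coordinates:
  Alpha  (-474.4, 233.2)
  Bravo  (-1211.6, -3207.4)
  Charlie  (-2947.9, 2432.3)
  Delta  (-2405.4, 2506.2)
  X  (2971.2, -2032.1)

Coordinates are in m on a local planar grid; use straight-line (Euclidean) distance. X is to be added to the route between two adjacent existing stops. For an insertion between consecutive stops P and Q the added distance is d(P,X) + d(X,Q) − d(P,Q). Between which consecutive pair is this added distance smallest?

between Alpha and Bravo

Added distance for inserting X between each consecutive pair:
Alpha–Bravo: 4949.7 m
Bravo–Charlie: 5857.8 m
Charlie–Delta: 13902.3 m
Smallest added distance is 4949.7 m, inserting between Alpha and Bravo.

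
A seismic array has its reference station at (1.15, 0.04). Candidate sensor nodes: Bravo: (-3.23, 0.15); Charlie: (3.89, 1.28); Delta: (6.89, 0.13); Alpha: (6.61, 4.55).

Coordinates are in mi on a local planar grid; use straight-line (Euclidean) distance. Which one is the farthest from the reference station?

Alpha

Distance to each, sorted:
Alpha: 7.1 mi
Delta: 5.7 mi
Bravo: 4.4 mi
Charlie: 3.0 mi
The farthest is Alpha at 7.1 mi.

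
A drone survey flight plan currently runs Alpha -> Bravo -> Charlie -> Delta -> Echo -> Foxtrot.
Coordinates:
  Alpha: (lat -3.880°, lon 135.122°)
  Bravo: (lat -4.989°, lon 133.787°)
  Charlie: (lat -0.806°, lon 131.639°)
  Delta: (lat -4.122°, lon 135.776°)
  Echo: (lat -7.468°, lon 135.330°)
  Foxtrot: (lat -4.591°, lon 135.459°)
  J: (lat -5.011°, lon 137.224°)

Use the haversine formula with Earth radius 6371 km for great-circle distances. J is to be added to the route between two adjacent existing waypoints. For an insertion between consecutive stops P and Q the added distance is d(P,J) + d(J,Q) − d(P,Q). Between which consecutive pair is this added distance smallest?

Added distance for inserting J between each consecutive pair:
Alpha–Bravo: 452.9 km
Bravo–Charlie: 634.6 km
Charlie–Delta: 375.9 km
Delta–Echo: 157.4 km
Echo–Foxtrot: 225.0 km
Smallest added distance is 157.4 km, inserting between Delta and Echo.

between Delta and Echo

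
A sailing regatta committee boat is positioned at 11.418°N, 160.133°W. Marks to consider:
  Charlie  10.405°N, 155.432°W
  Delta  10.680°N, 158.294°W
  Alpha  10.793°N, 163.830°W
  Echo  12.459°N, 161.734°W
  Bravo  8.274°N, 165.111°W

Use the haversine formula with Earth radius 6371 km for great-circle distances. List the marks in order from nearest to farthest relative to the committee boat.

Distances from the committee boat:
Echo 12.459°N, 161.734°W: 209.1 km
Delta 10.680°N, 158.294°W: 216.8 km
Alpha 10.793°N, 163.830°W: 409.3 km
Charlie 10.405°N, 155.432°W: 525.5 km
Bravo 8.274°N, 165.111°W: 647.7 km

Echo, Delta, Alpha, Charlie, Bravo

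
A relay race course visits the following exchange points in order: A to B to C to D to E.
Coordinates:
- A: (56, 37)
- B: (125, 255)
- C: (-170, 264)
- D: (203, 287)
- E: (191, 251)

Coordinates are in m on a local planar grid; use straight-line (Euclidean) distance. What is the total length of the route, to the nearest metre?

Leg distances:
A→B: 228.7 m  (cumulative 228.7 m)
B→C: 295.1 m  (cumulative 523.8 m)
C→D: 373.7 m  (cumulative 897.5 m)
D→E: 37.9 m  (cumulative 935.5 m)
Total route length ≈ 935 m.

935 m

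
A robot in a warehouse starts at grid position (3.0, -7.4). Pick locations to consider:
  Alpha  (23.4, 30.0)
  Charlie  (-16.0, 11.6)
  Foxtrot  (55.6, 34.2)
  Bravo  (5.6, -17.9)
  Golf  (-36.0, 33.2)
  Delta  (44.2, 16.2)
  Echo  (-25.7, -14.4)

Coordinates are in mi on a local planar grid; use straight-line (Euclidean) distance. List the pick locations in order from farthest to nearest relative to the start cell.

Foxtrot, Golf, Delta, Alpha, Echo, Charlie, Bravo

Distances from the start cell:
Foxtrot (55.6, 34.2): 67.1 mi
Golf (-36.0, 33.2): 56.3 mi
Delta (44.2, 16.2): 47.5 mi
Alpha (23.4, 30.0): 42.6 mi
Echo (-25.7, -14.4): 29.5 mi
Charlie (-16.0, 11.6): 26.9 mi
Bravo (5.6, -17.9): 10.8 mi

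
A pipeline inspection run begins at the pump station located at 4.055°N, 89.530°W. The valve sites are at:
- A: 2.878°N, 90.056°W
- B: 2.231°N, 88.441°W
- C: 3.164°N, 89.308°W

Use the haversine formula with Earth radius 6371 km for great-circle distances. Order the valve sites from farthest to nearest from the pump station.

B, A, C

Computing each great-circle distance from 4.055°N, 89.530°W:
B 2.231°N, 88.441°W: 236.1 km
A 2.878°N, 90.056°W: 143.3 km
C 3.164°N, 89.308°W: 102.1 km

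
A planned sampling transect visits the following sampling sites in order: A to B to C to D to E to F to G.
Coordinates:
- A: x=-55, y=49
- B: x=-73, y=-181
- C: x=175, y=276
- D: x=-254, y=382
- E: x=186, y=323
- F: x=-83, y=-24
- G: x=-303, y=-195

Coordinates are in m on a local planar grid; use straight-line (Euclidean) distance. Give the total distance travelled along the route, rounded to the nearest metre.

Leg distances:
A→B: 230.7 m  (cumulative 230.7 m)
B→C: 520.0 m  (cumulative 750.7 m)
C→D: 441.9 m  (cumulative 1192.6 m)
D→E: 443.9 m  (cumulative 1636.5 m)
E→F: 439.1 m  (cumulative 2075.6 m)
F→G: 278.6 m  (cumulative 2354.2 m)
Total route length ≈ 2354 m.

2354 m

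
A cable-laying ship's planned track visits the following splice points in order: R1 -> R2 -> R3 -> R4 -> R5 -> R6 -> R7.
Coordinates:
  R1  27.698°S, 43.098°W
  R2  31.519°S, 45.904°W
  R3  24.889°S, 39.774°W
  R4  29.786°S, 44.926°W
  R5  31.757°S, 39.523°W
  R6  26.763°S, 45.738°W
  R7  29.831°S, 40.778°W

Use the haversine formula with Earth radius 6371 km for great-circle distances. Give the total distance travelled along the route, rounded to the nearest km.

Leg distances:
R1→R2: 504.0 km  (cumulative 504.0 km)
R2→R3: 950.5 km  (cumulative 1454.6 km)
R3→R4: 745.1 km  (cumulative 2199.7 km)
R4→R5: 560.7 km  (cumulative 2760.4 km)
R5→R6: 819.3 km  (cumulative 3579.7 km)
R6→R7: 593.4 km  (cumulative 4173.1 km)
Total route length ≈ 4173 km.

4173 km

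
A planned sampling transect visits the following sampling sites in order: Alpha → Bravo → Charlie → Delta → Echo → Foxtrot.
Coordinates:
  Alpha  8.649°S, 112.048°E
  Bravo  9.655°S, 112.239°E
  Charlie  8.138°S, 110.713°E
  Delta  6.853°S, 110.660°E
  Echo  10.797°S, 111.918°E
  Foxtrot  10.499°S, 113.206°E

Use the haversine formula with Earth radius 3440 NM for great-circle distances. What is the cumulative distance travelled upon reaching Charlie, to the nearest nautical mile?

Leg distances:
Alpha→Bravo: 61.5 NM  (cumulative 61.5 NM)
Bravo→Charlie: 128.4 NM  (cumulative 189.9 NM)
Cumulative distance at Charlie ≈ 190 NM.

190 NM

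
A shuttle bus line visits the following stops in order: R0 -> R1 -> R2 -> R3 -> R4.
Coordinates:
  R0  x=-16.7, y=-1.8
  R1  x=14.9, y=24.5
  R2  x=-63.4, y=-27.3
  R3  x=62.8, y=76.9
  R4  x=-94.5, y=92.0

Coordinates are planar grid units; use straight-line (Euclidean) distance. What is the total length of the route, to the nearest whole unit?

457

Leg distances:
R0→R1: 41.1  (cumulative 41.1)
R1→R2: 93.9  (cumulative 135.0)
R2→R3: 163.7  (cumulative 298.7)
R3→R4: 158.0  (cumulative 456.7)
Total route length ≈ 457.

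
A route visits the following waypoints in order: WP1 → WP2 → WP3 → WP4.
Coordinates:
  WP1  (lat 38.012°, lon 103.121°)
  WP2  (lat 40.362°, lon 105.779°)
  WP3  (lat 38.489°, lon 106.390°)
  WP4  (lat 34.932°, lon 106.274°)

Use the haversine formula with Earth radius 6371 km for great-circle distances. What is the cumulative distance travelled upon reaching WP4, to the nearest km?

958 km

Leg distances:
WP1→WP2: 347.5 km  (cumulative 347.5 km)
WP2→WP3: 214.8 km  (cumulative 562.2 km)
WP3→WP4: 395.7 km  (cumulative 957.9 km)
Cumulative distance at WP4 ≈ 958 km.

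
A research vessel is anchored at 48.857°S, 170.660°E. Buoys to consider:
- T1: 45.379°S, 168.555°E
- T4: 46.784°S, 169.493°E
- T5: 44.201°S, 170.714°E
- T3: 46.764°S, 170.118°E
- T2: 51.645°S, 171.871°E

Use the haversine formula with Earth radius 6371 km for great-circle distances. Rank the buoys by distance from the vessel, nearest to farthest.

Distances from the vessel:
T3 46.764°S, 170.118°E: 236.2 km
T4 46.784°S, 169.493°E: 246.4 km
T2 51.645°S, 171.871°E: 321.7 km
T1 45.379°S, 168.555°E: 418.2 km
T5 44.201°S, 170.714°E: 517.7 km

T3, T4, T2, T1, T5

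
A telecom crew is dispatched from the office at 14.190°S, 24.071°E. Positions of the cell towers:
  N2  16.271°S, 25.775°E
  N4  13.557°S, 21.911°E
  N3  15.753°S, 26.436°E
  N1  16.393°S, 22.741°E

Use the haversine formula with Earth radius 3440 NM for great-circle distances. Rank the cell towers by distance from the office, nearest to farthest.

N4, N1, N2, N3

Computing each great-circle distance from 14.190°S, 24.071°E:
N4 13.557°S, 21.911°E: 131.5 NM
N1 16.393°S, 22.741°E: 153.1 NM
N2 16.271°S, 25.775°E: 159.2 NM
N3 15.753°S, 26.436°E: 166.2 NM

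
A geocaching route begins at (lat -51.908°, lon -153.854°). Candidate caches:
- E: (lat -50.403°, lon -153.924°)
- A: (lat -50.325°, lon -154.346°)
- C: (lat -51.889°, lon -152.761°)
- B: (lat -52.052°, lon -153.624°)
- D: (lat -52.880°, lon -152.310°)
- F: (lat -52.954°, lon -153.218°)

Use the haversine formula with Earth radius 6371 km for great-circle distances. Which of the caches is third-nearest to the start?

Distances from the start ((lat -51.908°, lon -153.854°)):
B: 22.5 km
C: 75.0 km
F: 124.0 km
D: 150.5 km
E: 167.4 km
A: 179.3 km
The third-nearest is F at 124.0 km.

F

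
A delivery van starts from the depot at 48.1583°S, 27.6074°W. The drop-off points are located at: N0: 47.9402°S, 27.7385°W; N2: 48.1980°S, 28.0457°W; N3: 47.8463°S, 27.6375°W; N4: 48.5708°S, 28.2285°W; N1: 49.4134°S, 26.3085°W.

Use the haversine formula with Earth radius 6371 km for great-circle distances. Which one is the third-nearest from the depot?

N3

Distances from the depot (48.1583°S, 27.6074°W):
N0: 26.1 km
N2: 32.8 km
N3: 34.8 km
N4: 64.9 km
N1: 168.9 km
The third-nearest is N3 at 34.8 km.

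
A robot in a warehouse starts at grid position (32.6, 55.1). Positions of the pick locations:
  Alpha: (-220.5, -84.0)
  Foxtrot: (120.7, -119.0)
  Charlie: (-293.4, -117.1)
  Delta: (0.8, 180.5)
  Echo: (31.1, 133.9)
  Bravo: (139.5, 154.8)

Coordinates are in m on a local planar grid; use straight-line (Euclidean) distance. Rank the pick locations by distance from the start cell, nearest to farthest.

Echo, Delta, Bravo, Foxtrot, Alpha, Charlie

Distance from the start cell at (32.6, 55.1) to each:
Echo (31.1, 133.9): 78.8 m
Delta (0.8, 180.5): 129.4 m
Bravo (139.5, 154.8): 146.2 m
Foxtrot (120.7, -119.0): 195.1 m
Alpha (-220.5, -84.0): 288.8 m
Charlie (-293.4, -117.1): 368.7 m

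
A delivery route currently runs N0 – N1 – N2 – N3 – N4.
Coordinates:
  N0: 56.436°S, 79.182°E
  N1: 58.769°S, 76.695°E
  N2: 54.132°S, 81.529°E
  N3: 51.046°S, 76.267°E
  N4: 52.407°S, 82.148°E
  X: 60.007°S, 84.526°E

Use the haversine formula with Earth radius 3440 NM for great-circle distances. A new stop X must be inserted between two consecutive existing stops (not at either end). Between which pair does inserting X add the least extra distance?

Added distance for inserting X between each consecutive pair:
N0–N1: 362.0 NM
N1–N2: 295.4 NM
N2–N3: 705.1 NM
N3–N4: 835.5 NM
Smallest added distance is 295.4 NM, inserting between N1 and N2.

between N1 and N2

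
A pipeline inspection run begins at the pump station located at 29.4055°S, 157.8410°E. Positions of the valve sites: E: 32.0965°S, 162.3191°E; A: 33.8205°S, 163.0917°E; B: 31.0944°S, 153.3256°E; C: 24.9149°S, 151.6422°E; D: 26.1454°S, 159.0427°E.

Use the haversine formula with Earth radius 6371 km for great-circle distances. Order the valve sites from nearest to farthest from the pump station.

Distance from the pump station at 29.4055°S, 157.8410°E to each:
D 26.1454°S, 159.0427°E: 381.3 km
B 31.0944°S, 153.3256°E: 472.6 km
E 32.0965°S, 162.3191°E: 522.1 km
A 33.8205°S, 163.0917°E: 698.5 km
C 24.9149°S, 151.6422°E: 790.6 km

D, B, E, A, C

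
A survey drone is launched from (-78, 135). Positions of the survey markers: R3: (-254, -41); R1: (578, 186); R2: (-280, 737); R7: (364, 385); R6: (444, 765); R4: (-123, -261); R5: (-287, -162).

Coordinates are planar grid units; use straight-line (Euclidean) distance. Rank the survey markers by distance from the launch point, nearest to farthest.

Distances from the launch point:
R3 (-254, -41): 248.9
R5 (-287, -162): 363.2
R4 (-123, -261): 398.5
R7 (364, 385): 507.8
R2 (-280, 737): 635.0
R1 (578, 186): 658.0
R6 (444, 765): 818.2

R3, R5, R4, R7, R2, R1, R6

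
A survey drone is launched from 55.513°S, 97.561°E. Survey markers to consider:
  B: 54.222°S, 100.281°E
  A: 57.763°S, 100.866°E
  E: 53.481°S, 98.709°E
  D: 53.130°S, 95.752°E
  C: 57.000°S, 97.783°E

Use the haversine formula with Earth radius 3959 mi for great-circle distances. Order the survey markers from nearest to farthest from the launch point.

C, B, E, D, A

Distances from the launch point:
C 57.000°S, 97.783°E: 103.1 mi
B 54.222°S, 100.281°E: 140.2 mi
E 53.481°S, 98.709°E: 147.8 mi
D 53.130°S, 95.752°E: 180.1 mi
A 57.763°S, 100.866°E: 199.8 mi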